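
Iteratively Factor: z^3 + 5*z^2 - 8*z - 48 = (z + 4)*(z^2 + z - 12) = (z + 4)^2*(z - 3)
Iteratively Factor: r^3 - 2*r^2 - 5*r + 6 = (r - 1)*(r^2 - r - 6) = (r - 3)*(r - 1)*(r + 2)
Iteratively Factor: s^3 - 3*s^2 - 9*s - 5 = (s - 5)*(s^2 + 2*s + 1) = (s - 5)*(s + 1)*(s + 1)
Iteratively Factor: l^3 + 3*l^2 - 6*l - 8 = (l - 2)*(l^2 + 5*l + 4) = (l - 2)*(l + 1)*(l + 4)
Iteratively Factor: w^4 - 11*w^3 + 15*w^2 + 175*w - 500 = (w - 5)*(w^3 - 6*w^2 - 15*w + 100) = (w - 5)^2*(w^2 - w - 20) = (w - 5)^3*(w + 4)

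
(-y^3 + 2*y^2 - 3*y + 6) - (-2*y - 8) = -y^3 + 2*y^2 - y + 14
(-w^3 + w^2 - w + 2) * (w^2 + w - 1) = -w^5 + w^3 + 3*w - 2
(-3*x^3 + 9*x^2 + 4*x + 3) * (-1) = 3*x^3 - 9*x^2 - 4*x - 3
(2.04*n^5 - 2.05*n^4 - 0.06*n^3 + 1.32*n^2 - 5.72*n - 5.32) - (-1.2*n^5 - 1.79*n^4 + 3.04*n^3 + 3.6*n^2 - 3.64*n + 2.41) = 3.24*n^5 - 0.26*n^4 - 3.1*n^3 - 2.28*n^2 - 2.08*n - 7.73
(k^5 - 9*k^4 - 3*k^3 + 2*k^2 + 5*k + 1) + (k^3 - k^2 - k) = k^5 - 9*k^4 - 2*k^3 + k^2 + 4*k + 1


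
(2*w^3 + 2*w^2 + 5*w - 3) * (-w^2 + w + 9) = -2*w^5 + 15*w^3 + 26*w^2 + 42*w - 27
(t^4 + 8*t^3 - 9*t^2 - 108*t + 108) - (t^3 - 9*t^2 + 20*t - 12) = t^4 + 7*t^3 - 128*t + 120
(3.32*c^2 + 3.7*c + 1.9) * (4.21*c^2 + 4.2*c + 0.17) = 13.9772*c^4 + 29.521*c^3 + 24.1034*c^2 + 8.609*c + 0.323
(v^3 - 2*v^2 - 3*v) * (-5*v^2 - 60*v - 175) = -5*v^5 - 50*v^4 - 40*v^3 + 530*v^2 + 525*v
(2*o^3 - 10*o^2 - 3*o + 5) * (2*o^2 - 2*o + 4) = 4*o^5 - 24*o^4 + 22*o^3 - 24*o^2 - 22*o + 20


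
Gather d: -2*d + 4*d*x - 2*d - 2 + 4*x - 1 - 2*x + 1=d*(4*x - 4) + 2*x - 2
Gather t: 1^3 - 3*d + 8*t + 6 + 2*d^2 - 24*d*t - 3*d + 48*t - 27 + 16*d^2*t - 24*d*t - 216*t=2*d^2 - 6*d + t*(16*d^2 - 48*d - 160) - 20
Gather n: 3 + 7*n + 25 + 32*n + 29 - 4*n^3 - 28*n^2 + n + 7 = -4*n^3 - 28*n^2 + 40*n + 64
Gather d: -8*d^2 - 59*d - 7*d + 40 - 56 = -8*d^2 - 66*d - 16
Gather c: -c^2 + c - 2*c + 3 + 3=-c^2 - c + 6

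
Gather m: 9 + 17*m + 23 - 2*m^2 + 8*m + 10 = -2*m^2 + 25*m + 42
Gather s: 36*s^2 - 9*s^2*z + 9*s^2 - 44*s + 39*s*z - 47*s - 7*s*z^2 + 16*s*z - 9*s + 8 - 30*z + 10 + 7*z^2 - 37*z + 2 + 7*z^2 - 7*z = s^2*(45 - 9*z) + s*(-7*z^2 + 55*z - 100) + 14*z^2 - 74*z + 20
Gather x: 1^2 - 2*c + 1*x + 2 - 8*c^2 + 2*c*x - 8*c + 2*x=-8*c^2 - 10*c + x*(2*c + 3) + 3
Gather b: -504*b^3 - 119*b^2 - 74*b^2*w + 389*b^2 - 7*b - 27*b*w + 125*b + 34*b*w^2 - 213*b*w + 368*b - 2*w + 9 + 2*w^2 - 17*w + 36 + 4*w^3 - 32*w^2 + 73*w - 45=-504*b^3 + b^2*(270 - 74*w) + b*(34*w^2 - 240*w + 486) + 4*w^3 - 30*w^2 + 54*w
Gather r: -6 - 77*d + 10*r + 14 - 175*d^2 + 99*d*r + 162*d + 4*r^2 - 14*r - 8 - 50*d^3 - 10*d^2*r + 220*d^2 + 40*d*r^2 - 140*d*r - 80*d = -50*d^3 + 45*d^2 + 5*d + r^2*(40*d + 4) + r*(-10*d^2 - 41*d - 4)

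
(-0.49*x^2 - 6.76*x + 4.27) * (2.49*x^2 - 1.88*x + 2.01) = -1.2201*x^4 - 15.9112*x^3 + 22.3562*x^2 - 21.6152*x + 8.5827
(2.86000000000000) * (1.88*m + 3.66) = 5.3768*m + 10.4676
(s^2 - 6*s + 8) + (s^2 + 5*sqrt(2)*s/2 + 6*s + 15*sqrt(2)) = 2*s^2 + 5*sqrt(2)*s/2 + 8 + 15*sqrt(2)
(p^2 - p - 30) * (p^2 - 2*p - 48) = p^4 - 3*p^3 - 76*p^2 + 108*p + 1440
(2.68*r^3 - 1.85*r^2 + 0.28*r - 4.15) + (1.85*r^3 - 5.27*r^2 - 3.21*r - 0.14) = 4.53*r^3 - 7.12*r^2 - 2.93*r - 4.29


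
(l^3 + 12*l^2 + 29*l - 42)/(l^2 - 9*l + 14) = (l^3 + 12*l^2 + 29*l - 42)/(l^2 - 9*l + 14)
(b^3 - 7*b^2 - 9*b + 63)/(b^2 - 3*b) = b - 4 - 21/b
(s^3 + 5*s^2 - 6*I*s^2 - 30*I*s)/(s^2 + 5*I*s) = (s^2 + s*(5 - 6*I) - 30*I)/(s + 5*I)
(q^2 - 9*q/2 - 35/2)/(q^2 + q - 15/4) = 2*(q - 7)/(2*q - 3)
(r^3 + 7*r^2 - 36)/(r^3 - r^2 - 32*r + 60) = (r + 3)/(r - 5)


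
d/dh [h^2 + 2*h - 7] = 2*h + 2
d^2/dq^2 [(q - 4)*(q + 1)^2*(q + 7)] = 12*q^2 + 30*q - 42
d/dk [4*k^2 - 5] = 8*k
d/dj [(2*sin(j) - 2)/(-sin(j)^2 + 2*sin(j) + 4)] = 2*(sin(j)^2 - 2*sin(j) + 6)*cos(j)/(2*sin(j) + cos(j)^2 + 3)^2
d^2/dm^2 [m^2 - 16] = 2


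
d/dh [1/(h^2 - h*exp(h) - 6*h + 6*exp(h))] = (h*exp(h) - 2*h - 5*exp(h) + 6)/(h^2 - h*exp(h) - 6*h + 6*exp(h))^2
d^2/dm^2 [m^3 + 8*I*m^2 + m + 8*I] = 6*m + 16*I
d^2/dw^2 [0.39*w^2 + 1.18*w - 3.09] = 0.780000000000000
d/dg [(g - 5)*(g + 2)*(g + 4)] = 3*g^2 + 2*g - 22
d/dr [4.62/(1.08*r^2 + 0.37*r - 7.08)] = (-9.9792*r - 1.7094)/(1.08*r^2 + 0.37*r - 7.08)^2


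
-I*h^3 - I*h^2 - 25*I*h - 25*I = (h - 5*I)*(h + 5*I)*(-I*h - I)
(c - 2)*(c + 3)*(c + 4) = c^3 + 5*c^2 - 2*c - 24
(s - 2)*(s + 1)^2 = s^3 - 3*s - 2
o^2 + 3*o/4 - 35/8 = (o - 7/4)*(o + 5/2)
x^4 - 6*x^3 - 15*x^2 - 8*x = x*(x - 8)*(x + 1)^2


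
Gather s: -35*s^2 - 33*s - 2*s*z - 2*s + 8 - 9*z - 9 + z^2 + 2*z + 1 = -35*s^2 + s*(-2*z - 35) + z^2 - 7*z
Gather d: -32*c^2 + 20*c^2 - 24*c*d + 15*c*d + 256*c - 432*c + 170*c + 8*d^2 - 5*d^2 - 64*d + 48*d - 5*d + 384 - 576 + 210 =-12*c^2 - 6*c + 3*d^2 + d*(-9*c - 21) + 18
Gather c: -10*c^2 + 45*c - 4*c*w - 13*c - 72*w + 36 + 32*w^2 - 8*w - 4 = -10*c^2 + c*(32 - 4*w) + 32*w^2 - 80*w + 32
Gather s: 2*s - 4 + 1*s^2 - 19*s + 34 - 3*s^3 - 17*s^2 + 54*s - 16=-3*s^3 - 16*s^2 + 37*s + 14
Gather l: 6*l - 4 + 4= 6*l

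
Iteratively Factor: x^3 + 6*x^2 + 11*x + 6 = (x + 1)*(x^2 + 5*x + 6) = (x + 1)*(x + 3)*(x + 2)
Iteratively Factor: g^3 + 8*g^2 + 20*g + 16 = (g + 4)*(g^2 + 4*g + 4) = (g + 2)*(g + 4)*(g + 2)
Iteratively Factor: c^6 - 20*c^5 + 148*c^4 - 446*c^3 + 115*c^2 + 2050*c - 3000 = (c - 5)*(c^5 - 15*c^4 + 73*c^3 - 81*c^2 - 290*c + 600) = (c - 5)*(c - 4)*(c^4 - 11*c^3 + 29*c^2 + 35*c - 150) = (c - 5)*(c - 4)*(c + 2)*(c^3 - 13*c^2 + 55*c - 75) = (c - 5)*(c - 4)*(c - 3)*(c + 2)*(c^2 - 10*c + 25) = (c - 5)^2*(c - 4)*(c - 3)*(c + 2)*(c - 5)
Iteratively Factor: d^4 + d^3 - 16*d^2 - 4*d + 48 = (d + 4)*(d^3 - 3*d^2 - 4*d + 12) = (d - 3)*(d + 4)*(d^2 - 4) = (d - 3)*(d - 2)*(d + 4)*(d + 2)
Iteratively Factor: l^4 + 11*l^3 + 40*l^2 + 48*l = (l + 4)*(l^3 + 7*l^2 + 12*l) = (l + 4)^2*(l^2 + 3*l) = l*(l + 4)^2*(l + 3)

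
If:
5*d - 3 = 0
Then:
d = 3/5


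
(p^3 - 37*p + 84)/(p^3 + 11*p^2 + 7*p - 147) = (p - 4)/(p + 7)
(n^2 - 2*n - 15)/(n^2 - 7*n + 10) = (n + 3)/(n - 2)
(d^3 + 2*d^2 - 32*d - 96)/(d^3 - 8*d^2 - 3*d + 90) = (d^2 + 8*d + 16)/(d^2 - 2*d - 15)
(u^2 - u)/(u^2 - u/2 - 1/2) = 2*u/(2*u + 1)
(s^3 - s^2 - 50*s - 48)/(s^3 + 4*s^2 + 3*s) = (s^2 - 2*s - 48)/(s*(s + 3))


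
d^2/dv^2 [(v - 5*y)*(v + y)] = 2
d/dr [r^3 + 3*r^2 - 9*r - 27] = 3*r^2 + 6*r - 9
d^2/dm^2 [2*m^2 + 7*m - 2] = 4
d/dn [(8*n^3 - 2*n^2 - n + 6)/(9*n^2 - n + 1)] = (72*n^4 - 16*n^3 + 35*n^2 - 112*n + 5)/(81*n^4 - 18*n^3 + 19*n^2 - 2*n + 1)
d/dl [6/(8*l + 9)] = -48/(8*l + 9)^2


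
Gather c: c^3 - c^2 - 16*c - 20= c^3 - c^2 - 16*c - 20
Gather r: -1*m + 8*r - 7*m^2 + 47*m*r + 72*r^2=-7*m^2 - m + 72*r^2 + r*(47*m + 8)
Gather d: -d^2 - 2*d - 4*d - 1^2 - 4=-d^2 - 6*d - 5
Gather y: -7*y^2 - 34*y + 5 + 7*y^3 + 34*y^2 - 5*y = 7*y^3 + 27*y^2 - 39*y + 5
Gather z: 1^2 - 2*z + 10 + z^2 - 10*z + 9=z^2 - 12*z + 20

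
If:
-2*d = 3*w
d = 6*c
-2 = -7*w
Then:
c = -1/14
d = -3/7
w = 2/7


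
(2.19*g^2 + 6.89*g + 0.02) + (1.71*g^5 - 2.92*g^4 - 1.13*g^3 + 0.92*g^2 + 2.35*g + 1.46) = 1.71*g^5 - 2.92*g^4 - 1.13*g^3 + 3.11*g^2 + 9.24*g + 1.48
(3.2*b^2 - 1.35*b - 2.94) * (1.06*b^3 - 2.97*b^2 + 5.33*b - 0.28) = 3.392*b^5 - 10.935*b^4 + 17.9491*b^3 + 0.640299999999999*b^2 - 15.2922*b + 0.8232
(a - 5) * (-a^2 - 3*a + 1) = -a^3 + 2*a^2 + 16*a - 5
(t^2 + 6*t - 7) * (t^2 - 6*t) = t^4 - 43*t^2 + 42*t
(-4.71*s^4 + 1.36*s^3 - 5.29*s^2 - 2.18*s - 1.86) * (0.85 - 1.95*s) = 9.1845*s^5 - 6.6555*s^4 + 11.4715*s^3 - 0.2455*s^2 + 1.774*s - 1.581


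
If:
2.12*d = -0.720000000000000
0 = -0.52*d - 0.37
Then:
No Solution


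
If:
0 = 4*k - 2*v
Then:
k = v/2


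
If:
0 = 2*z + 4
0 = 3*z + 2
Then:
No Solution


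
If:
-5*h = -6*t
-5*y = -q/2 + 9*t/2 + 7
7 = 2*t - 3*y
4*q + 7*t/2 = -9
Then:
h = 204/397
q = -1042/397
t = 170/397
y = -813/397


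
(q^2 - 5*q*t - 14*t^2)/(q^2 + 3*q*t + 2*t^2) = (q - 7*t)/(q + t)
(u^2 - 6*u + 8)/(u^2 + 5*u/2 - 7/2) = 2*(u^2 - 6*u + 8)/(2*u^2 + 5*u - 7)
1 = 1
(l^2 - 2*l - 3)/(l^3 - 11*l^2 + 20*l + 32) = (l - 3)/(l^2 - 12*l + 32)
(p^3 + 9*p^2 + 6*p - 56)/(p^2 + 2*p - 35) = (p^2 + 2*p - 8)/(p - 5)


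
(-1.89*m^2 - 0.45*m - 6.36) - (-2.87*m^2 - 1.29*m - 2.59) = 0.98*m^2 + 0.84*m - 3.77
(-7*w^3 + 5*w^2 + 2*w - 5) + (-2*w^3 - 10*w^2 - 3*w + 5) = -9*w^3 - 5*w^2 - w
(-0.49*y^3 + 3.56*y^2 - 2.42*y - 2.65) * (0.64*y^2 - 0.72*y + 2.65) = -0.3136*y^5 + 2.6312*y^4 - 5.4105*y^3 + 9.4804*y^2 - 4.505*y - 7.0225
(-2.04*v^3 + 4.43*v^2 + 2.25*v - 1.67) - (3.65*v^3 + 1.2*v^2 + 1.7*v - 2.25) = -5.69*v^3 + 3.23*v^2 + 0.55*v + 0.58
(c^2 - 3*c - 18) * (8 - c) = -c^3 + 11*c^2 - 6*c - 144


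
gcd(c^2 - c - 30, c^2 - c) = 1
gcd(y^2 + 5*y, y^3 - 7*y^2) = y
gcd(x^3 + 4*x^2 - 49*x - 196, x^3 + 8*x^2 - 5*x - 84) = x^2 + 11*x + 28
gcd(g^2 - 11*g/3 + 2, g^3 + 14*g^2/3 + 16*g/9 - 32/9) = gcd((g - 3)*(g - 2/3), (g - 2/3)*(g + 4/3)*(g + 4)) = g - 2/3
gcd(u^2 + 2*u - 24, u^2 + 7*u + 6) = u + 6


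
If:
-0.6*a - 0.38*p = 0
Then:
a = -0.633333333333333*p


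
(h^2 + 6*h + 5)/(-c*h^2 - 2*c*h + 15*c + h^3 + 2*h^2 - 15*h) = (-h - 1)/(c*h - 3*c - h^2 + 3*h)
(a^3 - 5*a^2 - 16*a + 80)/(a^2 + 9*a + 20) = (a^2 - 9*a + 20)/(a + 5)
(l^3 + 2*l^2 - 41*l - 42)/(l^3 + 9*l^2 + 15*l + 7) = (l - 6)/(l + 1)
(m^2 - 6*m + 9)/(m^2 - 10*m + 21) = (m - 3)/(m - 7)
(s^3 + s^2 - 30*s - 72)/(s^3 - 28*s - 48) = (s + 3)/(s + 2)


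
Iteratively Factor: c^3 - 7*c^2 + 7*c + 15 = (c - 3)*(c^2 - 4*c - 5) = (c - 3)*(c + 1)*(c - 5)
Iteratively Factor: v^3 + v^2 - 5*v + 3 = (v + 3)*(v^2 - 2*v + 1) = (v - 1)*(v + 3)*(v - 1)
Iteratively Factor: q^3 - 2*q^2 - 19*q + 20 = (q - 5)*(q^2 + 3*q - 4) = (q - 5)*(q + 4)*(q - 1)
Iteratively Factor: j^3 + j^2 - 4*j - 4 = (j + 1)*(j^2 - 4) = (j - 2)*(j + 1)*(j + 2)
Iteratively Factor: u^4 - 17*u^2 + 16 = (u - 1)*(u^3 + u^2 - 16*u - 16) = (u - 1)*(u + 1)*(u^2 - 16) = (u - 1)*(u + 1)*(u + 4)*(u - 4)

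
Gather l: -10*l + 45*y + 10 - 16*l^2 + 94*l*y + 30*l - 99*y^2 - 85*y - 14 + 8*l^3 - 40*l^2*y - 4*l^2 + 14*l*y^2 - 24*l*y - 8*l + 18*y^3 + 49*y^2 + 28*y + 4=8*l^3 + l^2*(-40*y - 20) + l*(14*y^2 + 70*y + 12) + 18*y^3 - 50*y^2 - 12*y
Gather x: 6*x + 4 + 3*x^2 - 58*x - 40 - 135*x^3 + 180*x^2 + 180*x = -135*x^3 + 183*x^2 + 128*x - 36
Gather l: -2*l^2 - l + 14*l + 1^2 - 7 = -2*l^2 + 13*l - 6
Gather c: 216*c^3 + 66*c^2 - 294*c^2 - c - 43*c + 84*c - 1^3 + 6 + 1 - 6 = 216*c^3 - 228*c^2 + 40*c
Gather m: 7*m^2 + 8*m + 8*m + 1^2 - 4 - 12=7*m^2 + 16*m - 15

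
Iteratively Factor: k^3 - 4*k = (k - 2)*(k^2 + 2*k) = (k - 2)*(k + 2)*(k)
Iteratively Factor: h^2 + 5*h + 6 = (h + 2)*(h + 3)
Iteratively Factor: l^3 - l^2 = (l)*(l^2 - l) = l*(l - 1)*(l)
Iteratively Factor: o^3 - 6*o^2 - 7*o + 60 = (o + 3)*(o^2 - 9*o + 20) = (o - 4)*(o + 3)*(o - 5)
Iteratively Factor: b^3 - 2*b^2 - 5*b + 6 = (b - 1)*(b^2 - b - 6) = (b - 3)*(b - 1)*(b + 2)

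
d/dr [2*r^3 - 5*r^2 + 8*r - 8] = 6*r^2 - 10*r + 8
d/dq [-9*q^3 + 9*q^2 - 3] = 9*q*(2 - 3*q)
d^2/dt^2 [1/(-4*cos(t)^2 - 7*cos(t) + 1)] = (64*sin(t)^4 - 97*sin(t)^2 - 98*cos(t) + 21*cos(3*t) - 73)/(-4*sin(t)^2 + 7*cos(t) + 3)^3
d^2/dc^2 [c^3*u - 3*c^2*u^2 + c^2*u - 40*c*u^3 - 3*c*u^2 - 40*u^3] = 2*u*(3*c - 3*u + 1)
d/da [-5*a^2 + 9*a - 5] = 9 - 10*a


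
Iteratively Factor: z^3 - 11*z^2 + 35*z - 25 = (z - 5)*(z^2 - 6*z + 5) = (z - 5)^2*(z - 1)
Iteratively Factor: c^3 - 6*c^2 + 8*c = (c)*(c^2 - 6*c + 8) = c*(c - 2)*(c - 4)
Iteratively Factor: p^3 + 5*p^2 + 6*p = (p)*(p^2 + 5*p + 6) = p*(p + 2)*(p + 3)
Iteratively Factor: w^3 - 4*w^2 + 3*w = (w - 1)*(w^2 - 3*w) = w*(w - 1)*(w - 3)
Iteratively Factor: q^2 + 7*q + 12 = (q + 3)*(q + 4)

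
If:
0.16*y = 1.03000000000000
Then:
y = 6.44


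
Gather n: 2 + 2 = 4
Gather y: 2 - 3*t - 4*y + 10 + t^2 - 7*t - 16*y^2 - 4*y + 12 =t^2 - 10*t - 16*y^2 - 8*y + 24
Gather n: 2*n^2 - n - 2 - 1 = 2*n^2 - n - 3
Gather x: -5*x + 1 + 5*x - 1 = 0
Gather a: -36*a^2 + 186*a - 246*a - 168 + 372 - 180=-36*a^2 - 60*a + 24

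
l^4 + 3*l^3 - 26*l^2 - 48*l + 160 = (l - 4)*(l - 2)*(l + 4)*(l + 5)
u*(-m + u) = -m*u + u^2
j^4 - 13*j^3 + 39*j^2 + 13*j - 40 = (j - 8)*(j - 5)*(j - 1)*(j + 1)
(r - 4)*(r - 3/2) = r^2 - 11*r/2 + 6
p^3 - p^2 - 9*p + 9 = (p - 3)*(p - 1)*(p + 3)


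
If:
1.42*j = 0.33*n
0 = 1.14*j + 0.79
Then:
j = -0.69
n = -2.98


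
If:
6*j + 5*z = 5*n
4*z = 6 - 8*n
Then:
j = 5/8 - 5*z/4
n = 3/4 - z/2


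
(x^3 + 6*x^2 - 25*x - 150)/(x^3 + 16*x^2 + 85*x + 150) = (x - 5)/(x + 5)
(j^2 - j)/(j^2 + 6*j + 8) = j*(j - 1)/(j^2 + 6*j + 8)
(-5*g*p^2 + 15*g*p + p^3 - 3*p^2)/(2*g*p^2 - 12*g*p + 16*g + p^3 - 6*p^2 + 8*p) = p*(-5*g*p + 15*g + p^2 - 3*p)/(2*g*p^2 - 12*g*p + 16*g + p^3 - 6*p^2 + 8*p)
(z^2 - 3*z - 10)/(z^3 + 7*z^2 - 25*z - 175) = (z + 2)/(z^2 + 12*z + 35)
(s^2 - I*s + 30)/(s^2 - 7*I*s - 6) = (s + 5*I)/(s - I)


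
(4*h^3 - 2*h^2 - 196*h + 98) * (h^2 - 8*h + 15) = 4*h^5 - 34*h^4 - 120*h^3 + 1636*h^2 - 3724*h + 1470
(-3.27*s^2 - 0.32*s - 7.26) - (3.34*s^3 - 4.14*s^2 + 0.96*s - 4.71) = -3.34*s^3 + 0.87*s^2 - 1.28*s - 2.55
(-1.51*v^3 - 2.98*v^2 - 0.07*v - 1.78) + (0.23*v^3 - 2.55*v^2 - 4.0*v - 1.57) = -1.28*v^3 - 5.53*v^2 - 4.07*v - 3.35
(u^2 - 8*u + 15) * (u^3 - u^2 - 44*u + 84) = u^5 - 9*u^4 - 21*u^3 + 421*u^2 - 1332*u + 1260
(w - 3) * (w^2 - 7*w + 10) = w^3 - 10*w^2 + 31*w - 30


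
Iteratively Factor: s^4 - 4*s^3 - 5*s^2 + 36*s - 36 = (s - 2)*(s^3 - 2*s^2 - 9*s + 18) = (s - 3)*(s - 2)*(s^2 + s - 6) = (s - 3)*(s - 2)*(s + 3)*(s - 2)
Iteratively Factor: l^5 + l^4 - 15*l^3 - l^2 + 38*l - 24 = (l - 1)*(l^4 + 2*l^3 - 13*l^2 - 14*l + 24) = (l - 1)*(l + 4)*(l^3 - 2*l^2 - 5*l + 6) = (l - 1)^2*(l + 4)*(l^2 - l - 6) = (l - 3)*(l - 1)^2*(l + 4)*(l + 2)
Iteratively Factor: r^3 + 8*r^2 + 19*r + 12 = (r + 3)*(r^2 + 5*r + 4) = (r + 3)*(r + 4)*(r + 1)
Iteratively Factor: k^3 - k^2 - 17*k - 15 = (k + 3)*(k^2 - 4*k - 5) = (k - 5)*(k + 3)*(k + 1)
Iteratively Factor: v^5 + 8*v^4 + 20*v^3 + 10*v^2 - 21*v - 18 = (v + 2)*(v^4 + 6*v^3 + 8*v^2 - 6*v - 9) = (v + 2)*(v + 3)*(v^3 + 3*v^2 - v - 3) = (v - 1)*(v + 2)*(v + 3)*(v^2 + 4*v + 3) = (v - 1)*(v + 2)*(v + 3)^2*(v + 1)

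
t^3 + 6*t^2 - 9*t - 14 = (t - 2)*(t + 1)*(t + 7)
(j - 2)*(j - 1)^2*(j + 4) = j^4 - 11*j^2 + 18*j - 8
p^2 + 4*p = p*(p + 4)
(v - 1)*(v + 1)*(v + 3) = v^3 + 3*v^2 - v - 3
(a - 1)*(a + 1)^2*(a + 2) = a^4 + 3*a^3 + a^2 - 3*a - 2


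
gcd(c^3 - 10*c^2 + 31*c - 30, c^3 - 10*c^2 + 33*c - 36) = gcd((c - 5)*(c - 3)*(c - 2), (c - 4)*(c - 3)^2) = c - 3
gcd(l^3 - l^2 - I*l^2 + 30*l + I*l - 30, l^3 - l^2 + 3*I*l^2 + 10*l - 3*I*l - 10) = l^2 + l*(-1 + 5*I) - 5*I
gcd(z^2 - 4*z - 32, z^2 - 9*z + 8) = z - 8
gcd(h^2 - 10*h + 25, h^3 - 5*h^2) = h - 5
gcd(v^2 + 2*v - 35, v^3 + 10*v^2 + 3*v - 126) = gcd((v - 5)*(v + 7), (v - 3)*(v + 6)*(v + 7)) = v + 7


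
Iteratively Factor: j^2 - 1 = (j + 1)*(j - 1)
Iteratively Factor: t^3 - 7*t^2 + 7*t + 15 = (t + 1)*(t^2 - 8*t + 15) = (t - 3)*(t + 1)*(t - 5)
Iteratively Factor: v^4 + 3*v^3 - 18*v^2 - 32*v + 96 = (v - 3)*(v^3 + 6*v^2 - 32) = (v - 3)*(v + 4)*(v^2 + 2*v - 8) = (v - 3)*(v - 2)*(v + 4)*(v + 4)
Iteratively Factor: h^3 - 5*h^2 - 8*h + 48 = (h - 4)*(h^2 - h - 12) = (h - 4)^2*(h + 3)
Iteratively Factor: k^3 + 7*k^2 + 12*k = (k + 4)*(k^2 + 3*k) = (k + 3)*(k + 4)*(k)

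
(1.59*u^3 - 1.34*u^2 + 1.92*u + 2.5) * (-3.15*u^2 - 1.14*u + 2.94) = -5.0085*u^5 + 2.4084*u^4 + 0.154199999999999*u^3 - 14.0034*u^2 + 2.7948*u + 7.35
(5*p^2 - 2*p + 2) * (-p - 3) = -5*p^3 - 13*p^2 + 4*p - 6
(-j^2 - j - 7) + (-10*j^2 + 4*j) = -11*j^2 + 3*j - 7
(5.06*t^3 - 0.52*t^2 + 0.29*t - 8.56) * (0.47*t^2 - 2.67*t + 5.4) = 2.3782*t^5 - 13.7546*t^4 + 28.8487*t^3 - 7.6055*t^2 + 24.4212*t - 46.224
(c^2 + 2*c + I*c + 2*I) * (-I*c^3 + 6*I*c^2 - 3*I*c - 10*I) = -I*c^5 + c^4 + 4*I*c^4 - 4*c^3 + 9*I*c^3 - 9*c^2 - 16*I*c^2 + 16*c - 20*I*c + 20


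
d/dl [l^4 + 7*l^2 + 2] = 4*l^3 + 14*l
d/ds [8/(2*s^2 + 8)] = -8*s/(s^2 + 4)^2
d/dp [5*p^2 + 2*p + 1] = 10*p + 2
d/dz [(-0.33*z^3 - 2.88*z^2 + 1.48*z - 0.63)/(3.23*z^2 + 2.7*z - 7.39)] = (-1.0659*z^4 - 1.782*z^3 - 5.2403*z^2 + 46.6362*z - 9.2362)/(10.4329*z^4 + 17.442*z^3 - 40.4494*z^2 - 39.906*z + 54.6121)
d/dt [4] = 0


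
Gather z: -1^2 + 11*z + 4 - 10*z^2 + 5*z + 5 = -10*z^2 + 16*z + 8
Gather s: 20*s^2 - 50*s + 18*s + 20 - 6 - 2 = 20*s^2 - 32*s + 12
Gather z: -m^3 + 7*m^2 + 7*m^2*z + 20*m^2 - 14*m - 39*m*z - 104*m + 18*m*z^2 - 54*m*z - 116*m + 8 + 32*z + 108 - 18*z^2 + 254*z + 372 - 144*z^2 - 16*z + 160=-m^3 + 27*m^2 - 234*m + z^2*(18*m - 162) + z*(7*m^2 - 93*m + 270) + 648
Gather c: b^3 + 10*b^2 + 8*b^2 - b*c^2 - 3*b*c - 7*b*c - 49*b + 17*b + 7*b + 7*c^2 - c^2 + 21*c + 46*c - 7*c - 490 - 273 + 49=b^3 + 18*b^2 - 25*b + c^2*(6 - b) + c*(60 - 10*b) - 714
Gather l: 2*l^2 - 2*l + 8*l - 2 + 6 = 2*l^2 + 6*l + 4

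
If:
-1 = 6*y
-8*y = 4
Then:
No Solution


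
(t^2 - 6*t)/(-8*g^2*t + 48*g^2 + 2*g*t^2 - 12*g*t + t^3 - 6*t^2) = t/(-8*g^2 + 2*g*t + t^2)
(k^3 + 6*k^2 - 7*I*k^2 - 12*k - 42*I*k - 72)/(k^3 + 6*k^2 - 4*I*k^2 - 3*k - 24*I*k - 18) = (k - 4*I)/(k - I)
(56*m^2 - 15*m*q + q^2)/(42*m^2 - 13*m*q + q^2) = (-8*m + q)/(-6*m + q)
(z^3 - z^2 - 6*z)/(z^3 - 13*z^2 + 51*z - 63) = z*(z + 2)/(z^2 - 10*z + 21)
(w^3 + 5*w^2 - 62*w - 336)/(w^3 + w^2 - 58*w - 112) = (w + 6)/(w + 2)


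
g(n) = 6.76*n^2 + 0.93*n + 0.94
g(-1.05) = 7.42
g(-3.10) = 63.02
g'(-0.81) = -10.02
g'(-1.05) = -13.27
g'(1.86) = 26.08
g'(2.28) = 31.76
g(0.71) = 5.01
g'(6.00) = 82.05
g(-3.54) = 82.36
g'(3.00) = 41.49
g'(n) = 13.52*n + 0.93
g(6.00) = 249.88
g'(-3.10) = -40.98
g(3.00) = 64.57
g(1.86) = 26.06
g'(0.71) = 10.53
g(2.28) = 38.20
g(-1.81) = 21.40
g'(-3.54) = -46.93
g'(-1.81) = -23.54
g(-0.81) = 4.62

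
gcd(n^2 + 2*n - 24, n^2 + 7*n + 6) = n + 6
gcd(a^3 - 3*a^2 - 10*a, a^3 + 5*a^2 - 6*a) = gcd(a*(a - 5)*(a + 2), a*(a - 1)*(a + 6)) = a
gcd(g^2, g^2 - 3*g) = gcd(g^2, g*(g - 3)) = g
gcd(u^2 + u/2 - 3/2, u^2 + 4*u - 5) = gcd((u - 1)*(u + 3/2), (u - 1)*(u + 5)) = u - 1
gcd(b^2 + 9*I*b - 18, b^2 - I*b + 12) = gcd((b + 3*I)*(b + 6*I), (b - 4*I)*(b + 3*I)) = b + 3*I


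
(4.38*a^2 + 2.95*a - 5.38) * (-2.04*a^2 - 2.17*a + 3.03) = -8.9352*a^4 - 15.5226*a^3 + 17.8451*a^2 + 20.6131*a - 16.3014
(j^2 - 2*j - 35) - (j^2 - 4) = -2*j - 31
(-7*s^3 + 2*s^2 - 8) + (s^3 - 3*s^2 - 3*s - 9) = -6*s^3 - s^2 - 3*s - 17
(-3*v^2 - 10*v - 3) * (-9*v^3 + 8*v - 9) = 27*v^5 + 90*v^4 + 3*v^3 - 53*v^2 + 66*v + 27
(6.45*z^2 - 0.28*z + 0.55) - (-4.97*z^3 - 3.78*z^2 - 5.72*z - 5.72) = 4.97*z^3 + 10.23*z^2 + 5.44*z + 6.27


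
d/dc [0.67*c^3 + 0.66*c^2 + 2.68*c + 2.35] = 2.01*c^2 + 1.32*c + 2.68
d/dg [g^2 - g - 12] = 2*g - 1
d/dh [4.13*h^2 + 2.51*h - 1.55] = 8.26*h + 2.51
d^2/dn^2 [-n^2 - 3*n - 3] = -2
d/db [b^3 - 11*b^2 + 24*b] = 3*b^2 - 22*b + 24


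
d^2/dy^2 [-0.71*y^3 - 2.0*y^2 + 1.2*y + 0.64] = -4.26*y - 4.0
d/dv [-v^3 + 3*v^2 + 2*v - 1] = -3*v^2 + 6*v + 2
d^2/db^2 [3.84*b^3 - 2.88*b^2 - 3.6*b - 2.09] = 23.04*b - 5.76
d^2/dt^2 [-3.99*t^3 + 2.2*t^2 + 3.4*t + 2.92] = 4.4 - 23.94*t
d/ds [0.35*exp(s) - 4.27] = 0.35*exp(s)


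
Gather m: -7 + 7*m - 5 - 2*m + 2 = 5*m - 10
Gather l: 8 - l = 8 - l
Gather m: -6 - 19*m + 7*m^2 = 7*m^2 - 19*m - 6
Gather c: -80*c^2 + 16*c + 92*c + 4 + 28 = -80*c^2 + 108*c + 32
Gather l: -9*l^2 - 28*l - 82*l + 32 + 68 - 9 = -9*l^2 - 110*l + 91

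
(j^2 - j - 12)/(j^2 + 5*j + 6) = (j - 4)/(j + 2)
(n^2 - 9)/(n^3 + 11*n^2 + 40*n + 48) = (n - 3)/(n^2 + 8*n + 16)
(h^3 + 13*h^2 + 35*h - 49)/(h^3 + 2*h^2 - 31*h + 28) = (h + 7)/(h - 4)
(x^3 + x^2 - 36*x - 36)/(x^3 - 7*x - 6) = (x^2 - 36)/(x^2 - x - 6)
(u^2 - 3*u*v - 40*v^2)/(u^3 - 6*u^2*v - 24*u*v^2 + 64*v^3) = (u + 5*v)/(u^2 + 2*u*v - 8*v^2)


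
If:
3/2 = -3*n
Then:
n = -1/2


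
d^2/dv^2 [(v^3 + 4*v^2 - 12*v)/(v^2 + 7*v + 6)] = 6/(v^3 + 3*v^2 + 3*v + 1)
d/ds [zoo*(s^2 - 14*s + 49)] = zoo*(s - 7)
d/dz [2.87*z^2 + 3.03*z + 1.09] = 5.74*z + 3.03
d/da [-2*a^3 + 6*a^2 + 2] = 6*a*(2 - a)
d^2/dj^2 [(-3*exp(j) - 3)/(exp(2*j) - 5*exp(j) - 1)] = 3*(-exp(4*j) - 9*exp(3*j) + 9*exp(2*j) - 24*exp(j) + 4)*exp(j)/(exp(6*j) - 15*exp(5*j) + 72*exp(4*j) - 95*exp(3*j) - 72*exp(2*j) - 15*exp(j) - 1)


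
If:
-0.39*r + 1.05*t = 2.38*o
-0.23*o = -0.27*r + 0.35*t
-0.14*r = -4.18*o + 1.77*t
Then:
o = 0.00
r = 0.00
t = 0.00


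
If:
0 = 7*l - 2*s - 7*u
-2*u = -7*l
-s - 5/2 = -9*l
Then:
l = 10/71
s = -175/142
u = 35/71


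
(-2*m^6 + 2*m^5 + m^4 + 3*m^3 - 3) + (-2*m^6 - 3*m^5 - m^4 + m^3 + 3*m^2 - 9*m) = -4*m^6 - m^5 + 4*m^3 + 3*m^2 - 9*m - 3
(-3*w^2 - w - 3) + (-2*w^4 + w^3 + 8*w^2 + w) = -2*w^4 + w^3 + 5*w^2 - 3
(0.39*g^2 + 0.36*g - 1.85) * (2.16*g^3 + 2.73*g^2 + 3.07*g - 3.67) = 0.8424*g^5 + 1.8423*g^4 - 1.8159*g^3 - 5.3766*g^2 - 7.0007*g + 6.7895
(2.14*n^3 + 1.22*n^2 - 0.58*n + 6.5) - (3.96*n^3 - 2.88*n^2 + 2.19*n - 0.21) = -1.82*n^3 + 4.1*n^2 - 2.77*n + 6.71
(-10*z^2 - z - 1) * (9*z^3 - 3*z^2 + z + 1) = -90*z^5 + 21*z^4 - 16*z^3 - 8*z^2 - 2*z - 1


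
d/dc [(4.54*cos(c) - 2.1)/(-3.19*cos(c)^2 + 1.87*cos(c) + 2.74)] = (-14.4826*cos(c)^2 + 13.398*cos(c) - 16.3666)*sin(c)/(10.1761*cos(c)^4 - 11.9306*cos(c)^3 - 13.9843*cos(c)^2 + 10.2476*cos(c) + 7.5076)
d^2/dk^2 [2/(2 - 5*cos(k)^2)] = 20*(10*sin(k)^4 - 9*sin(k)^2 - 3)/(5*cos(k)^2 - 2)^3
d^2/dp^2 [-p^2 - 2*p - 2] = -2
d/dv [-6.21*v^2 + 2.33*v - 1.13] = 2.33 - 12.42*v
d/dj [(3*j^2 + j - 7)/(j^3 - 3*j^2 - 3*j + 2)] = (-3*j^4 - 2*j^3 + 15*j^2 - 30*j - 19)/(j^6 - 6*j^5 + 3*j^4 + 22*j^3 - 3*j^2 - 12*j + 4)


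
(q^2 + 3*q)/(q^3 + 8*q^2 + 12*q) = (q + 3)/(q^2 + 8*q + 12)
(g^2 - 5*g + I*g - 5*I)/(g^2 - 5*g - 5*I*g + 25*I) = (g + I)/(g - 5*I)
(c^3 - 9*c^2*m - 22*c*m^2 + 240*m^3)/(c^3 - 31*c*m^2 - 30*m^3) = (c - 8*m)/(c + m)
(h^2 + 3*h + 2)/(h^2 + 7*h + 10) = (h + 1)/(h + 5)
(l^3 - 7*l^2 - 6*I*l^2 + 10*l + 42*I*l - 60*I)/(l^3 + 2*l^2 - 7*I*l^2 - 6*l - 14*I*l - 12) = (l^2 - 7*l + 10)/(l^2 + l*(2 - I) - 2*I)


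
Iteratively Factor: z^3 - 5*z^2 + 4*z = (z - 4)*(z^2 - z) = (z - 4)*(z - 1)*(z)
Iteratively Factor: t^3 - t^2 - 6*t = (t)*(t^2 - t - 6) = t*(t - 3)*(t + 2)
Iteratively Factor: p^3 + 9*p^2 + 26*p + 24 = (p + 3)*(p^2 + 6*p + 8) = (p + 3)*(p + 4)*(p + 2)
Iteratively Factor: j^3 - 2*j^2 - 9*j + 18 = (j - 3)*(j^2 + j - 6) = (j - 3)*(j - 2)*(j + 3)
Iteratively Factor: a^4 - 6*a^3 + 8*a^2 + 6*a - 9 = (a - 1)*(a^3 - 5*a^2 + 3*a + 9) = (a - 3)*(a - 1)*(a^2 - 2*a - 3) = (a - 3)*(a - 1)*(a + 1)*(a - 3)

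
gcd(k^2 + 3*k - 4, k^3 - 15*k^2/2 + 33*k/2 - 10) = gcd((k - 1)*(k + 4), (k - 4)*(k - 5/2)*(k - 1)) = k - 1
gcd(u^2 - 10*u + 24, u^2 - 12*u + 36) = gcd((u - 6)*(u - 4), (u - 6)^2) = u - 6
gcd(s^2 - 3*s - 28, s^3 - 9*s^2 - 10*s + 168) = s^2 - 3*s - 28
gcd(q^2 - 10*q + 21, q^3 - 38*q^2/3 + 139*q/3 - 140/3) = q - 7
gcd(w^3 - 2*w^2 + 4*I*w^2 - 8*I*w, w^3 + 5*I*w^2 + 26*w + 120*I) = w + 4*I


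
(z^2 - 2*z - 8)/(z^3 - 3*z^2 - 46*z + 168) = (z + 2)/(z^2 + z - 42)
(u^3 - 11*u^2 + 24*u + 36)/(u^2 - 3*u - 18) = (u^2 - 5*u - 6)/(u + 3)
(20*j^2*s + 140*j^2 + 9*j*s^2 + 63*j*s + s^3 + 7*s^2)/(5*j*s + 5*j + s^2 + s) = (4*j*s + 28*j + s^2 + 7*s)/(s + 1)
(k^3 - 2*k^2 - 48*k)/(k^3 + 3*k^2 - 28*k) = (k^2 - 2*k - 48)/(k^2 + 3*k - 28)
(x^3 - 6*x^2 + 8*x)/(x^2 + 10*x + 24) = x*(x^2 - 6*x + 8)/(x^2 + 10*x + 24)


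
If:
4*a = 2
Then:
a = 1/2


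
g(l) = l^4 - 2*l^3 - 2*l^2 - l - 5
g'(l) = 4*l^3 - 6*l^2 - 4*l - 1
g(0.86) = -8.06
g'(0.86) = -6.33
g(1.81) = -14.49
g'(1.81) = -4.18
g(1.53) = -12.90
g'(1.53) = -6.84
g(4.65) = 213.55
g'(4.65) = 252.84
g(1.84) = -14.61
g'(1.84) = -3.76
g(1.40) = -11.97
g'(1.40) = -7.38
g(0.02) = -5.02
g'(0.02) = -1.08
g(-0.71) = -4.33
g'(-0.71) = -2.62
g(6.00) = 781.00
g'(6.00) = 623.00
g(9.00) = 4927.00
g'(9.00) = 2393.00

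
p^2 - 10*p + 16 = (p - 8)*(p - 2)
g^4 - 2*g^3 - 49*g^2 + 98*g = g*(g - 7)*(g - 2)*(g + 7)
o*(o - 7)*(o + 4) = o^3 - 3*o^2 - 28*o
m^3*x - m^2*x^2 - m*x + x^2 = (m - 1)*(m - x)*(m*x + x)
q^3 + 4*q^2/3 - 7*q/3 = q*(q - 1)*(q + 7/3)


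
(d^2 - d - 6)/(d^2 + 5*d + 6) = (d - 3)/(d + 3)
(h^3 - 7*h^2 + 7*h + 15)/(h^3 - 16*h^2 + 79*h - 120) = (h + 1)/(h - 8)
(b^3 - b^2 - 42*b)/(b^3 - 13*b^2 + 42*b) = (b + 6)/(b - 6)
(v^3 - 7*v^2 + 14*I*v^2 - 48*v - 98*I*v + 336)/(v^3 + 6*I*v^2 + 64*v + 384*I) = (v - 7)/(v - 8*I)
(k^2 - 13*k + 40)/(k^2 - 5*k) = (k - 8)/k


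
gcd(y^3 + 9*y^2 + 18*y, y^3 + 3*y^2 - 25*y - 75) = y + 3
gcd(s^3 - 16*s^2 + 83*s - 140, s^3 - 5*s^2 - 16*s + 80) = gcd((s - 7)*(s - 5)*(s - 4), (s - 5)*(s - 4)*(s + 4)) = s^2 - 9*s + 20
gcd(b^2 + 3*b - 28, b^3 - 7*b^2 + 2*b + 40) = b - 4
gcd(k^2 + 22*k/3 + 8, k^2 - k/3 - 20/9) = k + 4/3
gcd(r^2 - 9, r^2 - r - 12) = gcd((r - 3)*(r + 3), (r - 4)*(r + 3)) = r + 3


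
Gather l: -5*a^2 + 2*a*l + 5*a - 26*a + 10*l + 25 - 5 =-5*a^2 - 21*a + l*(2*a + 10) + 20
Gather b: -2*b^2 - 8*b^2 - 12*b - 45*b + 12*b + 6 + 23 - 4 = -10*b^2 - 45*b + 25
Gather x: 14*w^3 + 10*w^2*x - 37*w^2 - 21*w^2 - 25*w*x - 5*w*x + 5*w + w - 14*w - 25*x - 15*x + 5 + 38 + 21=14*w^3 - 58*w^2 - 8*w + x*(10*w^2 - 30*w - 40) + 64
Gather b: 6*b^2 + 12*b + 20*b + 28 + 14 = 6*b^2 + 32*b + 42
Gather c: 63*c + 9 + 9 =63*c + 18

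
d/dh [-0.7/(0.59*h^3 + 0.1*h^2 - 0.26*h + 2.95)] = (1.239*h^2 + 0.14*h - 0.182)/(0.59*h^3 + 0.1*h^2 - 0.26*h + 2.95)^2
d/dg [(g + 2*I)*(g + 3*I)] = 2*g + 5*I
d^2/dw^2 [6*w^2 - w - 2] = 12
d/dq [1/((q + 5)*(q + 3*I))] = -(2*q + 5 + 3*I)/((q + 5)^2*(q + 3*I)^2)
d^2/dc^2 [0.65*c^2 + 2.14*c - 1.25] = 1.30000000000000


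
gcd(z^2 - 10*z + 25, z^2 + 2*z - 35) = z - 5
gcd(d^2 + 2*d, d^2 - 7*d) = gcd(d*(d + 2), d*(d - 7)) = d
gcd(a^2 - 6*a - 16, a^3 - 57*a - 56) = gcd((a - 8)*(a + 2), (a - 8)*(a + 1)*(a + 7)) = a - 8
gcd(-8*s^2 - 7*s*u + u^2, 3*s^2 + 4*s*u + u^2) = s + u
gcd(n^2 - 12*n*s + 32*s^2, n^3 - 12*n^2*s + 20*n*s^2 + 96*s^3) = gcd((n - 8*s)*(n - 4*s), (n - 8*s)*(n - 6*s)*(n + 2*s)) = -n + 8*s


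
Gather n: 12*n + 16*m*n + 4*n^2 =4*n^2 + n*(16*m + 12)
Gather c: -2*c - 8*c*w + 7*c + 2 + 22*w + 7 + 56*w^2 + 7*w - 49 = c*(5 - 8*w) + 56*w^2 + 29*w - 40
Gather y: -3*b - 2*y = -3*b - 2*y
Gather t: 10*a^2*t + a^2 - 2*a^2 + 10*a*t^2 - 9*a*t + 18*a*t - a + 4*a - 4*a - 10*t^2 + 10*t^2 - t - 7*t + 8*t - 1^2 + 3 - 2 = -a^2 + 10*a*t^2 - a + t*(10*a^2 + 9*a)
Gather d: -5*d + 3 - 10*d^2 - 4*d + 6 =-10*d^2 - 9*d + 9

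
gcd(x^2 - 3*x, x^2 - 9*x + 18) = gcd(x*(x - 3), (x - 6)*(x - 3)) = x - 3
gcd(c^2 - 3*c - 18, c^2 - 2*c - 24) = c - 6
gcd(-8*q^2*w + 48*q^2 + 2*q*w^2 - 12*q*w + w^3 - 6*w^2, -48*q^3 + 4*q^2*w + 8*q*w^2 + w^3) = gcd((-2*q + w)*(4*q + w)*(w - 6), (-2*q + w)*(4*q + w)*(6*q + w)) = 8*q^2 - 2*q*w - w^2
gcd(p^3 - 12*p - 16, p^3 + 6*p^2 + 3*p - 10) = p + 2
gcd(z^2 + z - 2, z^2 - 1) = z - 1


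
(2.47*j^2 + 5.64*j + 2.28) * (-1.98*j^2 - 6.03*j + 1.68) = -4.8906*j^4 - 26.0613*j^3 - 34.374*j^2 - 4.2732*j + 3.8304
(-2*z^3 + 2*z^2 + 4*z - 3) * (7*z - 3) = -14*z^4 + 20*z^3 + 22*z^2 - 33*z + 9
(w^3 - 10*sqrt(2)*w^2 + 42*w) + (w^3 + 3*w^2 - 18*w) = 2*w^3 - 10*sqrt(2)*w^2 + 3*w^2 + 24*w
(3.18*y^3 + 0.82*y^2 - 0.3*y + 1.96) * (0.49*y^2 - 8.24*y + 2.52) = 1.5582*y^5 - 25.8014*y^4 + 1.1098*y^3 + 5.4988*y^2 - 16.9064*y + 4.9392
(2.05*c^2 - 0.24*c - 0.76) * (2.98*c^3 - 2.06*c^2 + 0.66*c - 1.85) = 6.109*c^5 - 4.9382*c^4 - 0.4174*c^3 - 2.3853*c^2 - 0.0576*c + 1.406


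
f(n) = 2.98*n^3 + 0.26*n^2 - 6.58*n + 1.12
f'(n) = 8.94*n^2 + 0.52*n - 6.58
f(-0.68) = 4.78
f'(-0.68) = -2.80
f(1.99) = 12.54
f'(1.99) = 29.86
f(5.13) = 376.52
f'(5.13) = 231.36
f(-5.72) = -510.44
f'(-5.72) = 282.95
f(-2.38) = -21.92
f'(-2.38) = 42.82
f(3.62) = 122.07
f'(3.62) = 112.46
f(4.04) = 175.28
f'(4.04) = 141.44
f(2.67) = 42.13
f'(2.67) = 58.54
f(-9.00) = -2091.02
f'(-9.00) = 712.88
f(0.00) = 1.12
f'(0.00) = -6.58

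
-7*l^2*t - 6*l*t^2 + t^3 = t*(-7*l + t)*(l + t)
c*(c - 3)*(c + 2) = c^3 - c^2 - 6*c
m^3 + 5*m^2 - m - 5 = (m - 1)*(m + 1)*(m + 5)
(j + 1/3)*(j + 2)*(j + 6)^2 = j^4 + 43*j^3/3 + 194*j^2/3 + 92*j + 24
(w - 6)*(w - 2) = w^2 - 8*w + 12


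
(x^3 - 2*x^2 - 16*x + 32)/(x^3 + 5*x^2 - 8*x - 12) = (x^2 - 16)/(x^2 + 7*x + 6)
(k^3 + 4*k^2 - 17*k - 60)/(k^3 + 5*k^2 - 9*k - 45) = (k - 4)/(k - 3)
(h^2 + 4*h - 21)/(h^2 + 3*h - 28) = (h - 3)/(h - 4)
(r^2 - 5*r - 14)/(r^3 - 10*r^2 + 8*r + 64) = (r - 7)/(r^2 - 12*r + 32)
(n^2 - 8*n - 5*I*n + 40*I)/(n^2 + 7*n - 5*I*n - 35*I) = (n - 8)/(n + 7)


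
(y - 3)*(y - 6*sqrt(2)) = y^2 - 6*sqrt(2)*y - 3*y + 18*sqrt(2)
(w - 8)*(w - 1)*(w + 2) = w^3 - 7*w^2 - 10*w + 16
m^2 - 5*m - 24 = (m - 8)*(m + 3)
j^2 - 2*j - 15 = (j - 5)*(j + 3)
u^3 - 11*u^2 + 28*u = u*(u - 7)*(u - 4)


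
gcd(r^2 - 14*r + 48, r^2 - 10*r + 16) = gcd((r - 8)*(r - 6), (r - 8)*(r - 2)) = r - 8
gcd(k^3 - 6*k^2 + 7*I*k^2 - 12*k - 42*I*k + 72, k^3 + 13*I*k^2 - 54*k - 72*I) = k^2 + 7*I*k - 12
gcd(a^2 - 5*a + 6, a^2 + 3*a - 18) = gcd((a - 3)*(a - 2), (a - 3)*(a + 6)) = a - 3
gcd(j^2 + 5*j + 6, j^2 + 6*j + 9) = j + 3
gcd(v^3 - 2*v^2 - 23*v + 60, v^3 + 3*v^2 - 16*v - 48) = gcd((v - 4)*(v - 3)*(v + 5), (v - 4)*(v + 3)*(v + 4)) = v - 4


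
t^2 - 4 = (t - 2)*(t + 2)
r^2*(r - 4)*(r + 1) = r^4 - 3*r^3 - 4*r^2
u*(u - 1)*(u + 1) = u^3 - u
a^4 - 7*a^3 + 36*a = a*(a - 6)*(a - 3)*(a + 2)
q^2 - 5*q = q*(q - 5)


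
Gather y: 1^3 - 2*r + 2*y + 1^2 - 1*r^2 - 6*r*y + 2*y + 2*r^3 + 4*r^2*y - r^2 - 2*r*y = 2*r^3 - 2*r^2 - 2*r + y*(4*r^2 - 8*r + 4) + 2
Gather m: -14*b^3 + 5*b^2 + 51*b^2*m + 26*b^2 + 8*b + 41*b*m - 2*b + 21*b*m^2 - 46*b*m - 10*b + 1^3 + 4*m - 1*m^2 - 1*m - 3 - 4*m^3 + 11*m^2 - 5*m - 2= -14*b^3 + 31*b^2 - 4*b - 4*m^3 + m^2*(21*b + 10) + m*(51*b^2 - 5*b - 2) - 4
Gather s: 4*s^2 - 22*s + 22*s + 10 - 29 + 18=4*s^2 - 1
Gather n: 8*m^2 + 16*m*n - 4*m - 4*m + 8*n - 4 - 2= 8*m^2 - 8*m + n*(16*m + 8) - 6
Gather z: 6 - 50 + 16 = -28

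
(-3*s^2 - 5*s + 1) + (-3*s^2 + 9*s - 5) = -6*s^2 + 4*s - 4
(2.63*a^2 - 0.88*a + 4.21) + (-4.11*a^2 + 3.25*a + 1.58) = -1.48*a^2 + 2.37*a + 5.79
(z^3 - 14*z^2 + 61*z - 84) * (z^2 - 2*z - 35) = z^5 - 16*z^4 + 54*z^3 + 284*z^2 - 1967*z + 2940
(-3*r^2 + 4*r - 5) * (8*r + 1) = -24*r^3 + 29*r^2 - 36*r - 5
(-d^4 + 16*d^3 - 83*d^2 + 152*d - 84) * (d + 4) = -d^5 + 12*d^4 - 19*d^3 - 180*d^2 + 524*d - 336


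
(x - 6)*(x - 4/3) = x^2 - 22*x/3 + 8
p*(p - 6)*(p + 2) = p^3 - 4*p^2 - 12*p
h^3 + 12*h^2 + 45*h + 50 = (h + 2)*(h + 5)^2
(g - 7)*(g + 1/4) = g^2 - 27*g/4 - 7/4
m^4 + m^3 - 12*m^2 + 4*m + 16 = (m - 2)^2*(m + 1)*(m + 4)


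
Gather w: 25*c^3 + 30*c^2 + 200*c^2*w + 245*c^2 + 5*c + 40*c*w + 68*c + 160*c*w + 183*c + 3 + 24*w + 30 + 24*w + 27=25*c^3 + 275*c^2 + 256*c + w*(200*c^2 + 200*c + 48) + 60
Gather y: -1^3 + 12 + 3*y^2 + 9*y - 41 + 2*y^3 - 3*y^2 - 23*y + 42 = 2*y^3 - 14*y + 12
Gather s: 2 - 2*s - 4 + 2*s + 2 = 0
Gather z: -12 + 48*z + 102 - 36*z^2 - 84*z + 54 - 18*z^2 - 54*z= -54*z^2 - 90*z + 144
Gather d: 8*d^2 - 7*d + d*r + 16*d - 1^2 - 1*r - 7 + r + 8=8*d^2 + d*(r + 9)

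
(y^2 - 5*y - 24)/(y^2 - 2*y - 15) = (y - 8)/(y - 5)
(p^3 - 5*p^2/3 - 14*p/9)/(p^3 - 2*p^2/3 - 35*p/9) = (3*p + 2)/(3*p + 5)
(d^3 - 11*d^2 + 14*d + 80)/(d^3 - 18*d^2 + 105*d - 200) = (d + 2)/(d - 5)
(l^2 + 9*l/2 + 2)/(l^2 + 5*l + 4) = (l + 1/2)/(l + 1)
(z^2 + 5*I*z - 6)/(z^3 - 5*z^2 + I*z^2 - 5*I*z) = (z^2 + 5*I*z - 6)/(z*(z^2 + z*(-5 + I) - 5*I))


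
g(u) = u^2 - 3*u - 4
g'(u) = 2*u - 3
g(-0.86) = -0.68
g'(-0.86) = -4.72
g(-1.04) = 0.20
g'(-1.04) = -5.08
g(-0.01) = -3.97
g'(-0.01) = -3.02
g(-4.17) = 25.90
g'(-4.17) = -11.34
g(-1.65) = 3.67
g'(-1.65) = -6.30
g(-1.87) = 5.11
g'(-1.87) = -6.74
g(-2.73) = 11.64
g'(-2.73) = -8.46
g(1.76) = -6.18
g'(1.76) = 0.52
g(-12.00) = 176.00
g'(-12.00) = -27.00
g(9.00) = 50.00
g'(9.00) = 15.00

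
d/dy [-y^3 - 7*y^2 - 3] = y*(-3*y - 14)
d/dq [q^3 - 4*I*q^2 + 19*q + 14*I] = 3*q^2 - 8*I*q + 19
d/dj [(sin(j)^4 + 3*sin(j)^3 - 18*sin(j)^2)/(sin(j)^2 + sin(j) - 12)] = 2*(sin(j)^2 + 9*sin(j) + 24)*sin(j)*cos(j)/(sin(j) + 4)^2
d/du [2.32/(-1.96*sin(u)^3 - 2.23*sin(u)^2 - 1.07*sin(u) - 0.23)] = (13.6416*sin(u)^2 + 10.3472*sin(u) + 2.4824)*cos(u)/(1.96*sin(u)^3 + 2.23*sin(u)^2 + 1.07*sin(u) + 0.23)^2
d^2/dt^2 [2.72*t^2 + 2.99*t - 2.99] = 5.44000000000000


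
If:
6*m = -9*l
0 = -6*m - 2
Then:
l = 2/9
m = -1/3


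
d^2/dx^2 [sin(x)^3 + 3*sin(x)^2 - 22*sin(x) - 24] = -9*sin(x)^3 - 12*sin(x)^2 + 28*sin(x) + 6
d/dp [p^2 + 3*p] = 2*p + 3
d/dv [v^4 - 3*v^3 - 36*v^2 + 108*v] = 4*v^3 - 9*v^2 - 72*v + 108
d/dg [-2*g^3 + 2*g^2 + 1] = 2*g*(2 - 3*g)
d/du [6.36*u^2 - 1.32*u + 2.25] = 12.72*u - 1.32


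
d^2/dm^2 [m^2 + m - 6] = 2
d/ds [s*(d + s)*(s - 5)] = s*(d + s) + s*(s - 5) + (d + s)*(s - 5)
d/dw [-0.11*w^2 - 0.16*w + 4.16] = -0.22*w - 0.16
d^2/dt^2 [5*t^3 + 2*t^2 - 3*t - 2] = 30*t + 4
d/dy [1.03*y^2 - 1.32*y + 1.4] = 2.06*y - 1.32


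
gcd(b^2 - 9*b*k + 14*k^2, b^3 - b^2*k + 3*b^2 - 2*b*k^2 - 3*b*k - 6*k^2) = b - 2*k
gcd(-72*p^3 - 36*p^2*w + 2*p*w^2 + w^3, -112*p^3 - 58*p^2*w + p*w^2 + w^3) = 2*p + w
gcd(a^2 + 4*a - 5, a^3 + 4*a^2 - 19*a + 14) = a - 1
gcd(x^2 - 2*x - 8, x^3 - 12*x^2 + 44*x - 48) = x - 4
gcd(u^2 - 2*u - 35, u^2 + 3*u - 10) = u + 5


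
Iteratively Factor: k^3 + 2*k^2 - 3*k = (k + 3)*(k^2 - k) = k*(k + 3)*(k - 1)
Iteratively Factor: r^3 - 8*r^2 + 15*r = (r - 3)*(r^2 - 5*r) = r*(r - 3)*(r - 5)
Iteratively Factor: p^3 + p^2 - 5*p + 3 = (p + 3)*(p^2 - 2*p + 1) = (p - 1)*(p + 3)*(p - 1)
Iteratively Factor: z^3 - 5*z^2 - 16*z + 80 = (z - 4)*(z^2 - z - 20) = (z - 4)*(z + 4)*(z - 5)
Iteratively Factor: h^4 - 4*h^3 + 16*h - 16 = (h - 2)*(h^3 - 2*h^2 - 4*h + 8) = (h - 2)*(h + 2)*(h^2 - 4*h + 4) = (h - 2)^2*(h + 2)*(h - 2)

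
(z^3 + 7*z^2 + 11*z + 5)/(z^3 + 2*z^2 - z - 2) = (z^2 + 6*z + 5)/(z^2 + z - 2)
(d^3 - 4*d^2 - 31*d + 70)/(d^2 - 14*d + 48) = (d^3 - 4*d^2 - 31*d + 70)/(d^2 - 14*d + 48)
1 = 1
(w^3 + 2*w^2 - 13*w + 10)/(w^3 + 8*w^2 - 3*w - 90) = (w^2 - 3*w + 2)/(w^2 + 3*w - 18)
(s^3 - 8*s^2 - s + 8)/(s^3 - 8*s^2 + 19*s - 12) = (s^2 - 7*s - 8)/(s^2 - 7*s + 12)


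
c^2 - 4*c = c*(c - 4)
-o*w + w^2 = w*(-o + w)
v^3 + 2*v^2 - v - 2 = (v - 1)*(v + 1)*(v + 2)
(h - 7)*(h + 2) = h^2 - 5*h - 14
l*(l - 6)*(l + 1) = l^3 - 5*l^2 - 6*l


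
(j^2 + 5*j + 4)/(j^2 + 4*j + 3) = (j + 4)/(j + 3)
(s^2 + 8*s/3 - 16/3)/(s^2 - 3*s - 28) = (s - 4/3)/(s - 7)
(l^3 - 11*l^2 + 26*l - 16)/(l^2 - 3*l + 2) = l - 8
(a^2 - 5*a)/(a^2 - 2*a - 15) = a/(a + 3)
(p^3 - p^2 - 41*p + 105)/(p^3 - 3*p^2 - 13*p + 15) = (p^2 + 4*p - 21)/(p^2 + 2*p - 3)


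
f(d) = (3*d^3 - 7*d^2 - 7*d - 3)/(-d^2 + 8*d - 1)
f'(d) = (2*d - 8)*(3*d^3 - 7*d^2 - 7*d - 3)/(-d^2 + 8*d - 1)^2 + (9*d^2 - 14*d - 7)/(-d^2 + 8*d - 1)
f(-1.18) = 0.80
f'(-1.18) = -1.17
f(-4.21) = 6.13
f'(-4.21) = -2.11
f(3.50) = 1.04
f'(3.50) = 3.61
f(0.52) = -2.81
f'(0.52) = 2.66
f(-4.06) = 5.82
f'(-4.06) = -2.09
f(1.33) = -2.24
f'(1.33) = 0.29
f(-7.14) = 12.85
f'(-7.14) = -2.43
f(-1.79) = 1.63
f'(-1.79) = -1.52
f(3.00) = -0.43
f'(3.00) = 2.35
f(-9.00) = 17.49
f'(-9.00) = -2.55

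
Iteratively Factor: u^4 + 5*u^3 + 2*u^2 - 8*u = (u)*(u^3 + 5*u^2 + 2*u - 8) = u*(u + 2)*(u^2 + 3*u - 4) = u*(u - 1)*(u + 2)*(u + 4)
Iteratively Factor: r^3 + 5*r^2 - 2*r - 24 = (r - 2)*(r^2 + 7*r + 12) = (r - 2)*(r + 3)*(r + 4)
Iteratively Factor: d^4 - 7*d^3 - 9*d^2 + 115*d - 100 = (d - 1)*(d^3 - 6*d^2 - 15*d + 100) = (d - 1)*(d + 4)*(d^2 - 10*d + 25) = (d - 5)*(d - 1)*(d + 4)*(d - 5)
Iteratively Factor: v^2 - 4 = (v - 2)*(v + 2)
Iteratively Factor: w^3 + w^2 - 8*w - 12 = (w - 3)*(w^2 + 4*w + 4) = (w - 3)*(w + 2)*(w + 2)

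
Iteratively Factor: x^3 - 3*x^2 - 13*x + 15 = (x - 5)*(x^2 + 2*x - 3) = (x - 5)*(x + 3)*(x - 1)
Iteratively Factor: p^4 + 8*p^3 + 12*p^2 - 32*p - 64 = (p + 4)*(p^3 + 4*p^2 - 4*p - 16) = (p - 2)*(p + 4)*(p^2 + 6*p + 8) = (p - 2)*(p + 2)*(p + 4)*(p + 4)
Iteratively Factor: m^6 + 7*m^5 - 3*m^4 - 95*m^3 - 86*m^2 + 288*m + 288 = (m - 3)*(m^5 + 10*m^4 + 27*m^3 - 14*m^2 - 128*m - 96) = (m - 3)*(m + 3)*(m^4 + 7*m^3 + 6*m^2 - 32*m - 32) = (m - 3)*(m + 1)*(m + 3)*(m^3 + 6*m^2 - 32) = (m - 3)*(m - 2)*(m + 1)*(m + 3)*(m^2 + 8*m + 16) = (m - 3)*(m - 2)*(m + 1)*(m + 3)*(m + 4)*(m + 4)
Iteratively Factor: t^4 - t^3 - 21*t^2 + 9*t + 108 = (t + 3)*(t^3 - 4*t^2 - 9*t + 36) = (t - 3)*(t + 3)*(t^2 - t - 12) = (t - 3)*(t + 3)^2*(t - 4)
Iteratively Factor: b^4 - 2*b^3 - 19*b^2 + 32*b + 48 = (b + 1)*(b^3 - 3*b^2 - 16*b + 48) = (b + 1)*(b + 4)*(b^2 - 7*b + 12) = (b - 4)*(b + 1)*(b + 4)*(b - 3)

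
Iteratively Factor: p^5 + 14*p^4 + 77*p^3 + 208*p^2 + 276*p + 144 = (p + 2)*(p^4 + 12*p^3 + 53*p^2 + 102*p + 72) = (p + 2)*(p + 4)*(p^3 + 8*p^2 + 21*p + 18) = (p + 2)*(p + 3)*(p + 4)*(p^2 + 5*p + 6) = (p + 2)^2*(p + 3)*(p + 4)*(p + 3)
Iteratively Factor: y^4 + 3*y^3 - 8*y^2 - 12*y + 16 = (y + 2)*(y^3 + y^2 - 10*y + 8) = (y - 1)*(y + 2)*(y^2 + 2*y - 8) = (y - 1)*(y + 2)*(y + 4)*(y - 2)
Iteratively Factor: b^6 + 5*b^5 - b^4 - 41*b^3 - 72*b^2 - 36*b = (b + 3)*(b^5 + 2*b^4 - 7*b^3 - 20*b^2 - 12*b) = (b + 2)*(b + 3)*(b^4 - 7*b^2 - 6*b) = (b - 3)*(b + 2)*(b + 3)*(b^3 + 3*b^2 + 2*b) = b*(b - 3)*(b + 2)*(b + 3)*(b^2 + 3*b + 2) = b*(b - 3)*(b + 2)^2*(b + 3)*(b + 1)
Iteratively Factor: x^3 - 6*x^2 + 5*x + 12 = (x - 4)*(x^2 - 2*x - 3) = (x - 4)*(x + 1)*(x - 3)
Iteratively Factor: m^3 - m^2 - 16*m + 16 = (m - 4)*(m^2 + 3*m - 4) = (m - 4)*(m + 4)*(m - 1)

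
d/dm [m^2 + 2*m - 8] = 2*m + 2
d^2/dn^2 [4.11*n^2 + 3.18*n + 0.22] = 8.22000000000000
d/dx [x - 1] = 1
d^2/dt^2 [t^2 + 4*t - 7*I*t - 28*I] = 2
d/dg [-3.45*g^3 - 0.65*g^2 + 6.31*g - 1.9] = -10.35*g^2 - 1.3*g + 6.31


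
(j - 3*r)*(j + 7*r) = j^2 + 4*j*r - 21*r^2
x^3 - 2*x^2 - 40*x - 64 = (x - 8)*(x + 2)*(x + 4)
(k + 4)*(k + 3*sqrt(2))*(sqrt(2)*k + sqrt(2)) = sqrt(2)*k^3 + 6*k^2 + 5*sqrt(2)*k^2 + 4*sqrt(2)*k + 30*k + 24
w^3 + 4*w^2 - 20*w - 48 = (w - 4)*(w + 2)*(w + 6)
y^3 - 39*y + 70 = (y - 5)*(y - 2)*(y + 7)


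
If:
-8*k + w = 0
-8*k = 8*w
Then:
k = 0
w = 0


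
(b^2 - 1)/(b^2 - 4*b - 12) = (1 - b^2)/(-b^2 + 4*b + 12)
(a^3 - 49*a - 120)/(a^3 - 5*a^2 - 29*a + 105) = (a^2 - 5*a - 24)/(a^2 - 10*a + 21)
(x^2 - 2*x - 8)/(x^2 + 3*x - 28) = (x + 2)/(x + 7)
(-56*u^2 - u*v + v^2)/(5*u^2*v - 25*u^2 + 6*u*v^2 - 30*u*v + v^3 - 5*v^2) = (-56*u^2 - u*v + v^2)/(5*u^2*v - 25*u^2 + 6*u*v^2 - 30*u*v + v^3 - 5*v^2)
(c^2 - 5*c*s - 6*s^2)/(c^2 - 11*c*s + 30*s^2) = (-c - s)/(-c + 5*s)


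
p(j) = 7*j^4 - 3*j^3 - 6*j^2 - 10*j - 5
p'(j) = 28*j^3 - 9*j^2 - 12*j - 10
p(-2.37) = 245.78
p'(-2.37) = -404.85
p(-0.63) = 0.77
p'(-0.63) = -13.01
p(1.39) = -12.42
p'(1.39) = 31.13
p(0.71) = -14.42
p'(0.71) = -13.04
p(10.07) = 68203.10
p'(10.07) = 27548.64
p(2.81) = 289.40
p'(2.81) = 506.48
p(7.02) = 15591.18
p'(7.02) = 9148.79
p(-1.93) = 110.64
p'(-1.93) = -221.66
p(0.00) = -5.00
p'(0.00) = -10.00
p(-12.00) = 149587.00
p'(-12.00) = -49546.00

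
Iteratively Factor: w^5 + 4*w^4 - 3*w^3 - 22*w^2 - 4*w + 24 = (w + 3)*(w^4 + w^3 - 6*w^2 - 4*w + 8) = (w - 1)*(w + 3)*(w^3 + 2*w^2 - 4*w - 8) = (w - 2)*(w - 1)*(w + 3)*(w^2 + 4*w + 4) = (w - 2)*(w - 1)*(w + 2)*(w + 3)*(w + 2)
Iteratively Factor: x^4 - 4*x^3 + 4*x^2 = (x - 2)*(x^3 - 2*x^2) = x*(x - 2)*(x^2 - 2*x) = x*(x - 2)^2*(x)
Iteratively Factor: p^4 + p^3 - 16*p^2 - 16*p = (p)*(p^3 + p^2 - 16*p - 16) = p*(p - 4)*(p^2 + 5*p + 4) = p*(p - 4)*(p + 1)*(p + 4)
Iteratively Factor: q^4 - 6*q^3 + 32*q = (q - 4)*(q^3 - 2*q^2 - 8*q) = (q - 4)*(q + 2)*(q^2 - 4*q) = (q - 4)^2*(q + 2)*(q)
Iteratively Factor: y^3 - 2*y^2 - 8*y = (y - 4)*(y^2 + 2*y) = (y - 4)*(y + 2)*(y)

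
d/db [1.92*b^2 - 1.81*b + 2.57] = 3.84*b - 1.81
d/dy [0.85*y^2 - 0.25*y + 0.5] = 1.7*y - 0.25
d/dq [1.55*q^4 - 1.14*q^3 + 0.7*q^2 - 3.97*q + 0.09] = 6.2*q^3 - 3.42*q^2 + 1.4*q - 3.97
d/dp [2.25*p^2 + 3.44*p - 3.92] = 4.5*p + 3.44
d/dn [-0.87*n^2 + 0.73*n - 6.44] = 0.73 - 1.74*n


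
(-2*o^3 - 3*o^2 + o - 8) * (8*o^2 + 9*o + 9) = -16*o^5 - 42*o^4 - 37*o^3 - 82*o^2 - 63*o - 72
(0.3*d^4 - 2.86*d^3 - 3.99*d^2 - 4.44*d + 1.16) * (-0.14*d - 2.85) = -0.042*d^5 - 0.4546*d^4 + 8.7096*d^3 + 11.9931*d^2 + 12.4916*d - 3.306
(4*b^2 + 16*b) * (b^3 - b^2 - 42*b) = 4*b^5 + 12*b^4 - 184*b^3 - 672*b^2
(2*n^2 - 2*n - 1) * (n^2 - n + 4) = 2*n^4 - 4*n^3 + 9*n^2 - 7*n - 4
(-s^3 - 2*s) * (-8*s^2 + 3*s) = 8*s^5 - 3*s^4 + 16*s^3 - 6*s^2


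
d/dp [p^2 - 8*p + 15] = 2*p - 8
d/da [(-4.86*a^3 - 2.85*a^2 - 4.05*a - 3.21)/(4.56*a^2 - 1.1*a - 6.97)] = (-22.1616*a^4 + 10.692*a^3 + 123.2256*a^2 + 69.0042*a + 24.6975)/(20.7936*a^4 - 10.032*a^3 - 62.3564*a^2 + 15.334*a + 48.5809)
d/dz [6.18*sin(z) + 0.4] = 6.18*cos(z)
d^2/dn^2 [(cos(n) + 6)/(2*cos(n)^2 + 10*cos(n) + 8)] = (-9*(1 - cos(2*n))^2*cos(n)/4 - 19*(1 - cos(2*n))^2/4 + 425*cos(n)/2 - 18*cos(2*n) - 18*cos(3*n) + cos(5*n)/2 + 213)/(2*(cos(n) + 1)^3*(cos(n) + 4)^3)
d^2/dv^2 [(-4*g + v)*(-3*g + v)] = 2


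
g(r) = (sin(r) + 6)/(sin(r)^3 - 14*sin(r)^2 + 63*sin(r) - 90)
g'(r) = (sin(r) + 6)*(-3*sin(r)^2*cos(r) + 28*sin(r)*cos(r) - 63*cos(r))/(sin(r)^3 - 14*sin(r)^2 + 63*sin(r) - 90)^2 + cos(r)/(sin(r)^3 - 14*sin(r)^2 + 63*sin(r) - 90) = (-2*sin(r)^3 - 4*sin(r)^2 + 168*sin(r) - 468)*cos(r)/(sin(r)^3 - 14*sin(r)^2 + 63*sin(r) - 90)^2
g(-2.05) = -0.03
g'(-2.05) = 0.01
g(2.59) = -0.11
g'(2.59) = 0.09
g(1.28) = -0.17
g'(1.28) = -0.05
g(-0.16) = -0.06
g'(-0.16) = -0.05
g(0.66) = -0.12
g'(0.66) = -0.09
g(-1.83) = -0.03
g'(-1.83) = 0.01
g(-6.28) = -0.07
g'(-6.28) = -0.06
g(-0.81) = -0.04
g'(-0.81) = -0.02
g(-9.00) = -0.05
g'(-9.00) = 0.03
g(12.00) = -0.04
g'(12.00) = -0.03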